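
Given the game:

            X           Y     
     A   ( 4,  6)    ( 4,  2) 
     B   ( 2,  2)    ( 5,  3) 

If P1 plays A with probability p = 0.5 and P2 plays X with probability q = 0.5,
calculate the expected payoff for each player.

E[P1] = 3.75, E[P2] = 3.25

Work:
E[P1] = p·q·π₁(A,X) + p·(1-q)·π₁(A,Y) + (1-p)·q·π₁(B,X) + (1-p)·(1-q)·π₁(B,Y)
= 0.5·0.5·4 + 0.5·0.5·4 + 0.5·0.5·2 + 0.5·0.5·5
= 3.75

E[P2] = 3.25 (similar calculation)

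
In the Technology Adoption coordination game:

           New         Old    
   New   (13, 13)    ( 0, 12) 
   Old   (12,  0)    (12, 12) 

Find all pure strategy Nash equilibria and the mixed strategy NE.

Pure NE: (New, New) and (Old, Old); Mixed NE: p = 0.9231, q = 0.9231

Work:
Check pure NE:
(New, New): (13, 13) - no unilateral deviation beneficial
(Old, Old): (12, 12) - no unilateral deviation beneficial
Mixed NE: P1 plays New with p = 0.9231, P2 plays New with q = 0.9231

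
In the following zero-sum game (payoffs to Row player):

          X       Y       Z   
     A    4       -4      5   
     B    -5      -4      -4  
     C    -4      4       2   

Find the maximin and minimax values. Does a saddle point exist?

Maximin = -4, Minimax = 4, Saddle: False

Work:
Row minimums: [-4, -5, -4] → maximin = -4
Column maximums: [4, 4, 5] → minimax = 4
No saddle point (maximin ≠ minimax). Mixed strategy needed.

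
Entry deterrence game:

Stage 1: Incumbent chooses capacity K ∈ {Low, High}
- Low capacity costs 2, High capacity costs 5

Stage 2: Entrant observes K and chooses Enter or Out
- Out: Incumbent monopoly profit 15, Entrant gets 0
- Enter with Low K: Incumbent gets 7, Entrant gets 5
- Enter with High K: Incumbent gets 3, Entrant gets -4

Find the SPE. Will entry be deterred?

SPE: (High, Enter|Low, Out|High); Entry deterred. Incumbent net profit = 10

Work:
After Low K: Entrant enters (5 > 0)
After High K: Entrant stays out (-4 < 0)
Incumbent: Low → 7−2=5, High → 15−5=10
Incumbent chooses High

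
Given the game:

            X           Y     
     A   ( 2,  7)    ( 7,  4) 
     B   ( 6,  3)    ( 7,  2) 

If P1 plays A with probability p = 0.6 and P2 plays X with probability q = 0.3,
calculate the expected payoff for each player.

E[P1] = 5.98, E[P2] = 3.86

Work:
E[P1] = p·q·π₁(A,X) + p·(1-q)·π₁(A,Y) + (1-p)·q·π₁(B,X) + (1-p)·(1-q)·π₁(B,Y)
= 0.6·0.3·2 + 0.6·0.7·7 + 0.4·0.3·6 + 0.4·0.7·7
= 5.98

E[P2] = 3.86 (similar calculation)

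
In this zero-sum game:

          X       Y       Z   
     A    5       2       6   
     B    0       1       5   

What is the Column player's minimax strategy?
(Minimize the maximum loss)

Column should play Y, value = 2

Work:
Column player minimizes Row's maximum payoff:
Column X: max payoff to Row = 5
Column Y: max payoff to Row = 2
Column Z: max payoff to Row = 6
Minimum is 2, achieved by column Y.
Minimax strategy: Y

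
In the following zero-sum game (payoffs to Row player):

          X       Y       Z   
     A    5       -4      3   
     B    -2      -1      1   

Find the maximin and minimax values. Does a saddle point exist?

Maximin = -2, Minimax = -1, Saddle: False

Work:
Row minimums: [-4, -2] → maximin = -2
Column maximums: [5, -1, 3] → minimax = -1
No saddle point (maximin ≠ minimax). Mixed strategy needed.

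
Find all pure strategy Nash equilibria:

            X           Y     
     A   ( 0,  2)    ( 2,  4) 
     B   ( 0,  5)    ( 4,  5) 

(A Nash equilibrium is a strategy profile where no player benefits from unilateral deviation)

Nash equilibrium: (B, X), (B, Y)

Work:
Best responses:
  P1 vs X: payoffs [0, 0] → best response A/B (payoff 0)
  P1 vs Y: payoffs [2, 4] → best response B (payoff 4)
  P2 vs A: payoffs [2, 4] → best response Y (payoff 4)
  P2 vs B: payoffs [5, 5] → best response X/Y (payoff 5)
Mutual best responses: (B,X), (B,Y) → Nash equilibria.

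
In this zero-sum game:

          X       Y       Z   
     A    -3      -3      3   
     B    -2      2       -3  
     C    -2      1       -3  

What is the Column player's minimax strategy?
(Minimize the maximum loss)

Column should play X, value = -2

Work:
Column player minimizes Row's maximum payoff:
Column X: max payoff to Row = -2
Column Y: max payoff to Row = 2
Column Z: max payoff to Row = 3
Minimum is -2, achieved by column X.
Minimax strategy: X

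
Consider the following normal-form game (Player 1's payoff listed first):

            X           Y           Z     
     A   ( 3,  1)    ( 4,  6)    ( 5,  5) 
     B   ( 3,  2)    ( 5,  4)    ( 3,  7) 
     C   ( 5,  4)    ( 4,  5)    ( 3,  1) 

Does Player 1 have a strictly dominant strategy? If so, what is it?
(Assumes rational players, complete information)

No strictly dominant strategy exists for Player 1

Work:
A strategy strictly dominates another if it gives a strictly higher payoff against every opponent action. Compare each pair of P1's strategies column-by-column:
  A vs B: [3 vs 3, 4 vs 5, 5 vs 3] → A does not strictly dominate B (column X: 3 ≤ 3)
  A vs C: [3 vs 5, 4 vs 4, 5 vs 3] → A does not strictly dominate C (column X: 3 ≤ 5)
  B vs A: [3 vs 3, 5 vs 4, 3 vs 5] → B does not strictly dominate A (column X: 3 ≤ 3)
  B vs C: [3 vs 5, 5 vs 4, 3 vs 3] → B does not strictly dominate C (column X: 3 ≤ 5)
  C vs A: [5 vs 3, 4 vs 4, 3 vs 5] → C does not strictly dominate A (column Y: 4 ≤ 4)
  C vs B: [5 vs 3, 4 vs 5, 3 vs 3] → C does not strictly dominate B (column Y: 4 ≤ 5)
No single strategy strictly dominates all others → no strictly dominant strategy.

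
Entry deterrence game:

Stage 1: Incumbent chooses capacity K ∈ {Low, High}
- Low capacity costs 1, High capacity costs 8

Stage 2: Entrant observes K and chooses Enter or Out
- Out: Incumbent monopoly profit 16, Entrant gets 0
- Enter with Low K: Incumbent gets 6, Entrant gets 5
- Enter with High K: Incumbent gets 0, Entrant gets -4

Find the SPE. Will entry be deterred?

SPE: (High, Enter|Low, Out|High); Entry deterred. Incumbent net profit = 8

Work:
After Low K: Entrant enters (5 > 0)
After High K: Entrant stays out (-4 < 0)
Incumbent: Low → 6−1=5, High → 16−8=8
Incumbent chooses High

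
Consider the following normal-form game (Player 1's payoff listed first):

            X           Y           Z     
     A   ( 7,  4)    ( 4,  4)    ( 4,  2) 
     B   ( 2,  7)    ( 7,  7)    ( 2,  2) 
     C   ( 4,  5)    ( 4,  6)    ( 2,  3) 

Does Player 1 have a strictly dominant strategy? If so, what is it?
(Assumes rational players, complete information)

No strictly dominant strategy exists for Player 1

Work:
A strategy strictly dominates another if it gives a strictly higher payoff against every opponent action. Compare each pair of P1's strategies column-by-column:
  A vs B: [7 vs 2, 4 vs 7, 4 vs 2] → A does not strictly dominate B (column Y: 4 ≤ 7)
  A vs C: [7 vs 4, 4 vs 4, 4 vs 2] → A does not strictly dominate C (column Y: 4 ≤ 4)
  B vs A: [2 vs 7, 7 vs 4, 2 vs 4] → B does not strictly dominate A (column X: 2 ≤ 7)
  B vs C: [2 vs 4, 7 vs 4, 2 vs 2] → B does not strictly dominate C (column X: 2 ≤ 4)
  C vs A: [4 vs 7, 4 vs 4, 2 vs 4] → C does not strictly dominate A (column X: 4 ≤ 7)
  C vs B: [4 vs 2, 4 vs 7, 2 vs 2] → C does not strictly dominate B (column Y: 4 ≤ 7)
No single strategy strictly dominates all others → no strictly dominant strategy.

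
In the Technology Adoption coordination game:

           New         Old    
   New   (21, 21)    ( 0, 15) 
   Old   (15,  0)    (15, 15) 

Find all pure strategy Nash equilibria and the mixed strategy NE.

Pure NE: (New, New) and (Old, Old); Mixed NE: p = 0.7143, q = 0.7143

Work:
Check pure NE:
(New, New): (21, 21) - no unilateral deviation beneficial
(Old, Old): (15, 15) - no unilateral deviation beneficial
Mixed NE: P1 plays New with p = 0.7143, P2 plays New with q = 0.7143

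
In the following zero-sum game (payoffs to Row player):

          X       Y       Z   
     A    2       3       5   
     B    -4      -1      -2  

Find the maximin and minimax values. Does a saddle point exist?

Maximin = 2, Minimax = 2, Saddle: True

Work:
Row minimums: [2, -4] → maximin = 2
Column maximums: [2, 3, 5] → minimax = 2
Saddle point exists! Game value = 2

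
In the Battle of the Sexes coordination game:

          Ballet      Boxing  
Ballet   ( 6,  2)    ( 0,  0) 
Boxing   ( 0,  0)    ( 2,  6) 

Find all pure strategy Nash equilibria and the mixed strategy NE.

Pure NE: (Ballet, Ballet) and (Boxing, Boxing); Mixed NE: p = 0.75, q = 0.25

Work:
Check pure NE:
(Ballet, Ballet): (6, 2) - no unilateral deviation beneficial
(Boxing, Boxing): (2, 6) - no unilateral deviation beneficial
Mixed NE: P1 plays Ballet with p = 0.75, P2 plays Ballet with q = 0.25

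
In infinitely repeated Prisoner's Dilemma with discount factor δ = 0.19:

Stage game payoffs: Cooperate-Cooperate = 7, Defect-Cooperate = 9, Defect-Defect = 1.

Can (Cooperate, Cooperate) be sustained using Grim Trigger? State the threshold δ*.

δ* = 0.25; since δ = 0.19 < 0.25, cooperation cannot be sustained

Work:
For Grim Trigger:
Cooperate forever: 7/(1-δ)
Defect then punished: 9 + 1·δ/(1-δ)
Need: 7/(1-δ) ≥ 9 + 1·δ/(1-δ)
Solving: δ ≥ (T-R)/(T-P) = (9-7)/(9-1) = 0.25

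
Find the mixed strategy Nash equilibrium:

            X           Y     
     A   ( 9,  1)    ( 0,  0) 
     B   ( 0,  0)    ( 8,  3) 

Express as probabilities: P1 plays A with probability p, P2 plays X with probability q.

p = 0.75, q = 0.4706

Work:
Find probabilities that make opponent indifferent:
P2 chooses q to make P1 indifferent between A and B
P1 chooses p to make P2 indifferent between X and Y
Mixed NE: P1 plays (A: 0.75, B: 0.25), P2 plays (X: 0.4706, Y: 0.5294)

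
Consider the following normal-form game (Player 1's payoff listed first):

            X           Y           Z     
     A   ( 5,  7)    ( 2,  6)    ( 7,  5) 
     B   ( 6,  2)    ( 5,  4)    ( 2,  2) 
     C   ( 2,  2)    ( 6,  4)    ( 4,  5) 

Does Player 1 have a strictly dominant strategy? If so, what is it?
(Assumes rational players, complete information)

No strictly dominant strategy exists for Player 1

Work:
A strategy strictly dominates another if it gives a strictly higher payoff against every opponent action. Compare each pair of P1's strategies column-by-column:
  A vs B: [5 vs 6, 2 vs 5, 7 vs 2] → A does not strictly dominate B (column X: 5 ≤ 6)
  A vs C: [5 vs 2, 2 vs 6, 7 vs 4] → A does not strictly dominate C (column Y: 2 ≤ 6)
  B vs A: [6 vs 5, 5 vs 2, 2 vs 7] → B does not strictly dominate A (column Z: 2 ≤ 7)
  B vs C: [6 vs 2, 5 vs 6, 2 vs 4] → B does not strictly dominate C (column Y: 5 ≤ 6)
  C vs A: [2 vs 5, 6 vs 2, 4 vs 7] → C does not strictly dominate A (column X: 2 ≤ 5)
  C vs B: [2 vs 6, 6 vs 5, 4 vs 2] → C does not strictly dominate B (column X: 2 ≤ 6)
No single strategy strictly dominates all others → no strictly dominant strategy.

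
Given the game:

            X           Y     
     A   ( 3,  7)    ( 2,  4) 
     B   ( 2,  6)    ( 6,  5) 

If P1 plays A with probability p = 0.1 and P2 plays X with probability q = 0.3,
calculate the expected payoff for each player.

E[P1] = 4.55, E[P2] = 5.26

Work:
E[P1] = p·q·π₁(A,X) + p·(1-q)·π₁(A,Y) + (1-p)·q·π₁(B,X) + (1-p)·(1-q)·π₁(B,Y)
= 0.1·0.3·3 + 0.1·0.7·2 + 0.9·0.3·2 + 0.9·0.7·6
= 4.55

E[P2] = 5.26 (similar calculation)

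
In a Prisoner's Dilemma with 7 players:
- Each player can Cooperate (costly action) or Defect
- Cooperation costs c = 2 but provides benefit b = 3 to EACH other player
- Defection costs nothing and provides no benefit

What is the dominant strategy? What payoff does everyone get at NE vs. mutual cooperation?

Dominant: Defect; NE payoff = 0; Coop payoff = 16

Work:
Defect dominates (saves cost c = 2, benefit to others is external)
NE: All defect → everyone gets 0
If all cooperate: each receives (6)×3 - 2 = 16
Social dilemma: 16 > 0 but NE gives 0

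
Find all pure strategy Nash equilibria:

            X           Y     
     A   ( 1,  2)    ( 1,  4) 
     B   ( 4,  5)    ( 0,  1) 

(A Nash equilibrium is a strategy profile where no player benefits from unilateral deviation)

Nash equilibrium: (A, Y), (B, X)

Work:
Best responses:
  P1 vs X: payoffs [1, 4] → best response B (payoff 4)
  P1 vs Y: payoffs [1, 0] → best response A (payoff 1)
  P2 vs A: payoffs [2, 4] → best response Y (payoff 4)
  P2 vs B: payoffs [5, 1] → best response X (payoff 5)
Mutual best responses: (A,Y), (B,X) → Nash equilibria.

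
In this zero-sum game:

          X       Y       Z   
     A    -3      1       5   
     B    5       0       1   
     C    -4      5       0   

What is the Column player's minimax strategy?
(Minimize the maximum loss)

Column should play X or Y or Z (all achieve the minimum), value = 5

Work:
Column player minimizes Row's maximum payoff:
Column X: max payoff to Row = 5
Column Y: max payoff to Row = 5
Column Z: max payoff to Row = 5
Minimum is 5, achieved by columns X, Y, Z (tied).
Each of X or Y or Z is a minimax strategy.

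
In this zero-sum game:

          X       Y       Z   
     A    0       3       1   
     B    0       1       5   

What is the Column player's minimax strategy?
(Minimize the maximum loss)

Column should play X, value = 0

Work:
Column player minimizes Row's maximum payoff:
Column X: max payoff to Row = 0
Column Y: max payoff to Row = 3
Column Z: max payoff to Row = 5
Minimum is 0, achieved by column X.
Minimax strategy: X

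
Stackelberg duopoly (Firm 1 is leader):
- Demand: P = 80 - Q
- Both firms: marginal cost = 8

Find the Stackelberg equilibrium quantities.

q₁* (leader) = 36.0, q₂* (follower) = 18.0

Work:
Follower's reaction: q₂ = (a - c - q₁)/2
Leader substitutes: π₁ = q₁·(a - q₁ - (a-c-q₁)/2 - c)
FOC: q₁* = (80 - 8)/2 = 36.00
Then: q₂* = (80 - 8 - 36.0)/2 = 18.00
Leader has first-mover advantage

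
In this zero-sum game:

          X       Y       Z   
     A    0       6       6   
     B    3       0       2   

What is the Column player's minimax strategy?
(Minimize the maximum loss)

Column should play X, value = 3

Work:
Column player minimizes Row's maximum payoff:
Column X: max payoff to Row = 3
Column Y: max payoff to Row = 6
Column Z: max payoff to Row = 6
Minimum is 3, achieved by column X.
Minimax strategy: X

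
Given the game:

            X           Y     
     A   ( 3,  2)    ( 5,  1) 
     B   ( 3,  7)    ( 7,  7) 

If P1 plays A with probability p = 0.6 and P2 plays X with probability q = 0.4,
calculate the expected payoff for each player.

E[P1] = 4.68, E[P2] = 3.64

Work:
E[P1] = p·q·π₁(A,X) + p·(1-q)·π₁(A,Y) + (1-p)·q·π₁(B,X) + (1-p)·(1-q)·π₁(B,Y)
= 0.6·0.4·3 + 0.6·0.6·5 + 0.4·0.4·3 + 0.4·0.6·7
= 4.68

E[P2] = 3.64 (similar calculation)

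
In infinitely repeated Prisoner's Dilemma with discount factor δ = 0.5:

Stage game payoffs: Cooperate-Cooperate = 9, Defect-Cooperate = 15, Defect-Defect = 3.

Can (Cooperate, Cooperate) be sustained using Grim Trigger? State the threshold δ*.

δ* = 0.5; since δ = 0.5 ≥ 0.5, cooperation can be sustained

Work:
For Grim Trigger:
Cooperate forever: 9/(1-δ)
Defect then punished: 15 + 3·δ/(1-δ)
Need: 9/(1-δ) ≥ 15 + 3·δ/(1-δ)
Solving: δ ≥ (T-R)/(T-P) = (15-9)/(15-3) = 0.5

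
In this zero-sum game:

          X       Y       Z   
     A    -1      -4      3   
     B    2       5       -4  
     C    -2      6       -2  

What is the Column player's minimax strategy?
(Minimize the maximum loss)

Column should play X, value = 2

Work:
Column player minimizes Row's maximum payoff:
Column X: max payoff to Row = 2
Column Y: max payoff to Row = 6
Column Z: max payoff to Row = 3
Minimum is 2, achieved by column X.
Minimax strategy: X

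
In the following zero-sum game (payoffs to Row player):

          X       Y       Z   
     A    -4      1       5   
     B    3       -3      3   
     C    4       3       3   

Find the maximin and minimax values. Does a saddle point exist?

Maximin = 3, Minimax = 3, Saddle: True

Work:
Row minimums: [-4, -3, 3] → maximin = 3
Column maximums: [4, 3, 5] → minimax = 3
Saddle point exists! Game value = 3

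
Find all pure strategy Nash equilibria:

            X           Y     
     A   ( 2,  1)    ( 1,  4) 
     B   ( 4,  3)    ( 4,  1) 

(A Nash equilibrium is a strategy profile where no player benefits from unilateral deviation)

Nash equilibrium: (B, X)

Work:
Best responses:
  P1 vs X: payoffs [2, 4] → best response B (payoff 4)
  P1 vs Y: payoffs [1, 4] → best response B (payoff 4)
  P2 vs A: payoffs [1, 4] → best response Y (payoff 4)
  P2 vs B: payoffs [3, 1] → best response X (payoff 3)
Mutual best responses: (B,X) → Nash equilibria.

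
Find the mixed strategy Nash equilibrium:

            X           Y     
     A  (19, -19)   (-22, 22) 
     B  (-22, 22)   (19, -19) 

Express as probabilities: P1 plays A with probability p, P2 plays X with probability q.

p = 0.5, q = 0.5

Work:
Find probabilities that make opponent indifferent:
P2 chooses q to make P1 indifferent between A and B
P1 chooses p to make P2 indifferent between X and Y
Mixed NE: P1 plays (A: 0.5, B: 0.5), P2 plays (X: 0.5, Y: 0.5)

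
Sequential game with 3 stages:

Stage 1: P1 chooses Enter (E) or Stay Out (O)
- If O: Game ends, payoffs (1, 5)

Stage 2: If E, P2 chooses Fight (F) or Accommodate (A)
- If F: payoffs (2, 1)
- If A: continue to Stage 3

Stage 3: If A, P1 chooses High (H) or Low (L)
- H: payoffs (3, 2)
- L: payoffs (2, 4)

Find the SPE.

SPE: (E, A, H); Outcome (3, 2)

Work:
Stage 3: P1 chooses H (3 vs 2)
Stage 2: P2: F->1, A->2 (anticipating H). Choose A
Stage 1: P1: O->1, E->3 (anticipating A, H). Choose E
SPE path: E -> A -> H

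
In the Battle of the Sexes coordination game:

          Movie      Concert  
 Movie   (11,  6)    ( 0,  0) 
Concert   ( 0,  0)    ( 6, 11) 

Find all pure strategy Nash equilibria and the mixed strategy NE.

Pure NE: (Movie, Movie) and (Concert, Concert); Mixed NE: p = 0.6471, q = 0.3529

Work:
Check pure NE:
(Movie, Movie): (11, 6) - no unilateral deviation beneficial
(Concert, Concert): (6, 11) - no unilateral deviation beneficial
Mixed NE: P1 plays Movie with p = 0.6471, P2 plays Movie with q = 0.3529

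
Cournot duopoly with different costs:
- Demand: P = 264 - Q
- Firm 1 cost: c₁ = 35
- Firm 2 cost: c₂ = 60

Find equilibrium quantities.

q₁* = 84.67, q₂* = 59.67

Work:
Reaction: q₁ = (264 - 35 - q₂)/2
Reaction: q₂ = (264 - 60 - q₁)/2
Solve simultaneously:
q₁* = (264 - 2×35 + 60)/3 = 84.67
q₂* = (264 - 2×60 + 35)/3 = 59.67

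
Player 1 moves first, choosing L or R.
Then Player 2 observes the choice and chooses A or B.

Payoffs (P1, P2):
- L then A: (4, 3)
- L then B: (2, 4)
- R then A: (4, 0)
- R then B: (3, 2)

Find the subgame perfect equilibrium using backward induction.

P1 plays R, P2 plays B after L and B after R; Payoff (3, 2)

Work:
Backward induction:
After L: P2 chooses B → P1 gets 2
After R: P2 chooses B → P1 gets 3
P1 chooses R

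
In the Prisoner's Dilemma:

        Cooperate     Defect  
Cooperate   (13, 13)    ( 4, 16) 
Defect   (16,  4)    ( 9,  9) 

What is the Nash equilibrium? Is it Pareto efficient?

(Defect, Defect) is NE; not Pareto efficient

Work:
Defect dominates Cooperate for both players:
If P2 cooperates: Defect (16) > Cooperate (13)
If P2 defects: Defect (9) > Cooperate (4)
NE: (Defect, Defect) with payoff (9, 9)
But (Cooperate, Cooperate) = (13, 13) Pareto dominates (9, 9)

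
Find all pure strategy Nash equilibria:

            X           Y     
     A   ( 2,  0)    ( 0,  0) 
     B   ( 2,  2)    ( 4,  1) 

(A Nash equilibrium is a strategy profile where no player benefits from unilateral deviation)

Nash equilibrium: (A, X), (B, X)

Work:
Best responses:
  P1 vs X: payoffs [2, 2] → best response A/B (payoff 2)
  P1 vs Y: payoffs [0, 4] → best response B (payoff 4)
  P2 vs A: payoffs [0, 0] → best response X/Y (payoff 0)
  P2 vs B: payoffs [2, 1] → best response X (payoff 2)
Mutual best responses: (A,X), (B,X) → Nash equilibria.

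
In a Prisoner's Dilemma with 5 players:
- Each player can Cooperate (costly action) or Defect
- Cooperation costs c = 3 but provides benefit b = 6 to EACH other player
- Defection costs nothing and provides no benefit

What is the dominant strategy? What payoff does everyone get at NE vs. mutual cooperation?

Dominant: Defect; NE payoff = 0; Coop payoff = 21

Work:
Defect dominates (saves cost c = 3, benefit to others is external)
NE: All defect → everyone gets 0
If all cooperate: each receives (4)×6 - 3 = 21
Social dilemma: 21 > 0 but NE gives 0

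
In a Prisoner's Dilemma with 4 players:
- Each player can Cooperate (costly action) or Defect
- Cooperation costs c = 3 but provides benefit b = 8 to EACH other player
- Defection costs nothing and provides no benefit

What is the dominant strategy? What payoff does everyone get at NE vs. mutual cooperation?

Dominant: Defect; NE payoff = 0; Coop payoff = 21

Work:
Defect dominates (saves cost c = 3, benefit to others is external)
NE: All defect → everyone gets 0
If all cooperate: each receives (3)×8 - 3 = 21
Social dilemma: 21 > 0 but NE gives 0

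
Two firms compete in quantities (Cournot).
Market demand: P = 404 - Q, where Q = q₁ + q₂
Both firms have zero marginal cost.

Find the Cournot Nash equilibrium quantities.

q₁* = q₂* = 134.67; P* = 134.67

Work:
Profit: π_i = P·q_i = (a - q_i - q_j)·q_i
FOC: ∂π_i/∂q_i = a - 2q_i - q_j = 0
Reaction function: q_i = (404 - q_j)/2
Symmetry: q* = 404/3 = 134.67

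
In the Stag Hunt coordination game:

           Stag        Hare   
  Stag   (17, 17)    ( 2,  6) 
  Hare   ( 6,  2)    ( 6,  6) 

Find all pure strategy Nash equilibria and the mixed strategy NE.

Pure NE: (Stag, Stag) and (Hare, Hare); Mixed NE: p = 0.2667, q = 0.2667

Work:
Check pure NE:
(Stag, Stag): (17, 17) - no unilateral deviation beneficial
(Hare, Hare): (6, 6) - no unilateral deviation beneficial
Mixed NE: P1 plays Stag with p = 0.2667, P2 plays Stag with q = 0.2667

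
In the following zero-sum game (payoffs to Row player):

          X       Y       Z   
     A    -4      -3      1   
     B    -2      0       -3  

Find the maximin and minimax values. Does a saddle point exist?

Maximin = -3, Minimax = -2, Saddle: False

Work:
Row minimums: [-4, -3] → maximin = -3
Column maximums: [-2, 0, 1] → minimax = -2
No saddle point (maximin ≠ minimax). Mixed strategy needed.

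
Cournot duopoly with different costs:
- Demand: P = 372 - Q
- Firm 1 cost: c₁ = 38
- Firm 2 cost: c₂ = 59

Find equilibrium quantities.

q₁* = 118.33, q₂* = 97.33

Work:
Reaction: q₁ = (372 - 38 - q₂)/2
Reaction: q₂ = (372 - 59 - q₁)/2
Solve simultaneously:
q₁* = (372 - 2×38 + 59)/3 = 118.33
q₂* = (372 - 2×59 + 38)/3 = 97.33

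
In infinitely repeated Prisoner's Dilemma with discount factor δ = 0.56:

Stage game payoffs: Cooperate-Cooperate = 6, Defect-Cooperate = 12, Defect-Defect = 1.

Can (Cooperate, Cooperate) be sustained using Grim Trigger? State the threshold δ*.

δ* = 0.5455; since δ = 0.56 ≥ 0.5455, cooperation can be sustained

Work:
For Grim Trigger:
Cooperate forever: 6/(1-δ)
Defect then punished: 12 + 1·δ/(1-δ)
Need: 6/(1-δ) ≥ 12 + 1·δ/(1-δ)
Solving: δ ≥ (T-R)/(T-P) = (12-6)/(12-1) = 0.5455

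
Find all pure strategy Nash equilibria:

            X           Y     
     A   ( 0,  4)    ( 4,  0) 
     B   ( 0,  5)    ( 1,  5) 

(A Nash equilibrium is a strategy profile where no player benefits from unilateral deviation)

Nash equilibrium: (A, X), (B, X)

Work:
Best responses:
  P1 vs X: payoffs [0, 0] → best response A/B (payoff 0)
  P1 vs Y: payoffs [4, 1] → best response A (payoff 4)
  P2 vs A: payoffs [4, 0] → best response X (payoff 4)
  P2 vs B: payoffs [5, 5] → best response X/Y (payoff 5)
Mutual best responses: (A,X), (B,X) → Nash equilibria.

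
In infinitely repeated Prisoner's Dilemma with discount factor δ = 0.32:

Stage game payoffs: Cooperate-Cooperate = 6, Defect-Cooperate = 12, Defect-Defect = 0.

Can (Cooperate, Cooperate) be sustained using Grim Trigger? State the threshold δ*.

δ* = 0.5; since δ = 0.32 < 0.5, cooperation cannot be sustained

Work:
For Grim Trigger:
Cooperate forever: 6/(1-δ)
Defect then punished: 12 + 0·δ/(1-δ)
Need: 6/(1-δ) ≥ 12 + 0·δ/(1-δ)
Solving: δ ≥ (T-R)/(T-P) = (12-6)/(12-0) = 0.5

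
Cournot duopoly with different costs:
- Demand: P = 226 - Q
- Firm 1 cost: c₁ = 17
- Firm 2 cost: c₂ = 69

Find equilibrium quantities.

q₁* = 87.0, q₂* = 35.0

Work:
Reaction: q₁ = (226 - 17 - q₂)/2
Reaction: q₂ = (226 - 69 - q₁)/2
Solve simultaneously:
q₁* = (226 - 2×17 + 69)/3 = 87.0
q₂* = (226 - 2×69 + 17)/3 = 35.0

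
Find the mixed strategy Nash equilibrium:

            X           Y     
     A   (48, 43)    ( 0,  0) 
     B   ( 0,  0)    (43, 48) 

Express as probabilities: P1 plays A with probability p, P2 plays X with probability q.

p = 0.5275, q = 0.4725

Work:
Find probabilities that make opponent indifferent:
P2 chooses q to make P1 indifferent between A and B
P1 chooses p to make P2 indifferent between X and Y
Mixed NE: P1 plays (A: 0.5275, B: 0.4725), P2 plays (X: 0.4725, Y: 0.5275)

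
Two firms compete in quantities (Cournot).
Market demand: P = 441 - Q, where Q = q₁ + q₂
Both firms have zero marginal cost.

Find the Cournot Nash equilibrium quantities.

q₁* = q₂* = 147.0; P* = 147.0

Work:
Profit: π_i = P·q_i = (a - q_i - q_j)·q_i
FOC: ∂π_i/∂q_i = a - 2q_i - q_j = 0
Reaction function: q_i = (441 - q_j)/2
Symmetry: q* = 441/3 = 147.0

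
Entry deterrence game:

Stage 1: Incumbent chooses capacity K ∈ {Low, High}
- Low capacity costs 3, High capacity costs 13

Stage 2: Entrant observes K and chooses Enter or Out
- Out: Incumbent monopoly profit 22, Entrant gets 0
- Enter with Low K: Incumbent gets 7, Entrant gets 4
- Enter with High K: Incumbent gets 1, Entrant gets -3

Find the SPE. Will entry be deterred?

SPE: (High, Enter|Low, Out|High); Entry deterred. Incumbent net profit = 9

Work:
After Low K: Entrant enters (4 > 0)
After High K: Entrant stays out (-3 < 0)
Incumbent: Low → 7−3=4, High → 22−13=9
Incumbent chooses High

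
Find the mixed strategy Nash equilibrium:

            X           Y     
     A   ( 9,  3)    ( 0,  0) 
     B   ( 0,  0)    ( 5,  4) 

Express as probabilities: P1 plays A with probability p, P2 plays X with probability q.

p = 0.5714, q = 0.3571

Work:
Find probabilities that make opponent indifferent:
P2 chooses q to make P1 indifferent between A and B
P1 chooses p to make P2 indifferent between X and Y
Mixed NE: P1 plays (A: 0.5714, B: 0.4286), P2 plays (X: 0.3571, Y: 0.6429)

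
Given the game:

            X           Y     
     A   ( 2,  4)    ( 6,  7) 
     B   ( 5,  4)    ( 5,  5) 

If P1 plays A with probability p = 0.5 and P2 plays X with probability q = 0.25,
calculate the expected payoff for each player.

E[P1] = 5.0, E[P2] = 5.5

Work:
E[P1] = p·q·π₁(A,X) + p·(1-q)·π₁(A,Y) + (1-p)·q·π₁(B,X) + (1-p)·(1-q)·π₁(B,Y)
= 0.5·0.25·2 + 0.5·0.75·6 + 0.5·0.25·5 + 0.5·0.75·5
= 5.0

E[P2] = 5.5 (similar calculation)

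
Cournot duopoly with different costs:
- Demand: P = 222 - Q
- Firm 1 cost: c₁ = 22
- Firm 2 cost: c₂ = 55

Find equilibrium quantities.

q₁* = 77.67, q₂* = 44.67

Work:
Reaction: q₁ = (222 - 22 - q₂)/2
Reaction: q₂ = (222 - 55 - q₁)/2
Solve simultaneously:
q₁* = (222 - 2×22 + 55)/3 = 77.67
q₂* = (222 - 2×55 + 22)/3 = 44.67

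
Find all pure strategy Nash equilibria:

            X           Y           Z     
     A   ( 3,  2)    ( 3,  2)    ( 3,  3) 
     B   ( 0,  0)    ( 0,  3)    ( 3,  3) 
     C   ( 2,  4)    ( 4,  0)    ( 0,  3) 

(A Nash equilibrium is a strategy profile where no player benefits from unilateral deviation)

Nash equilibrium: (A, Z), (B, Z)

Work:
Best responses:
  P1 vs X: payoffs [3, 0, 2] → best response A (payoff 3)
  P1 vs Y: payoffs [3, 0, 4] → best response C (payoff 4)
  P1 vs Z: payoffs [3, 3, 0] → best response A/B (payoff 3)
  P2 vs A: payoffs [2, 2, 3] → best response Z (payoff 3)
  P2 vs B: payoffs [0, 3, 3] → best response Y/Z (payoff 3)
  P2 vs C: payoffs [4, 0, 3] → best response X (payoff 4)
Mutual best responses: (A,Z), (B,Z) → Nash equilibria.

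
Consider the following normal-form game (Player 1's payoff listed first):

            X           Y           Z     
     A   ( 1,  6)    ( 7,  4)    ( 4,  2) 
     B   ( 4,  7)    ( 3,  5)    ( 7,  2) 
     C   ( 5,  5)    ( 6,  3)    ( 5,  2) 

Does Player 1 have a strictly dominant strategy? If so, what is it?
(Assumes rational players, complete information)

No strictly dominant strategy exists for Player 1

Work:
A strategy strictly dominates another if it gives a strictly higher payoff against every opponent action. Compare each pair of P1's strategies column-by-column:
  A vs B: [1 vs 4, 7 vs 3, 4 vs 7] → A does not strictly dominate B (column X: 1 ≤ 4)
  A vs C: [1 vs 5, 7 vs 6, 4 vs 5] → A does not strictly dominate C (column X: 1 ≤ 5)
  B vs A: [4 vs 1, 3 vs 7, 7 vs 4] → B does not strictly dominate A (column Y: 3 ≤ 7)
  B vs C: [4 vs 5, 3 vs 6, 7 vs 5] → B does not strictly dominate C (column X: 4 ≤ 5)
  C vs A: [5 vs 1, 6 vs 7, 5 vs 4] → C does not strictly dominate A (column Y: 6 ≤ 7)
  C vs B: [5 vs 4, 6 vs 3, 5 vs 7] → C does not strictly dominate B (column Z: 5 ≤ 7)
No single strategy strictly dominates all others → no strictly dominant strategy.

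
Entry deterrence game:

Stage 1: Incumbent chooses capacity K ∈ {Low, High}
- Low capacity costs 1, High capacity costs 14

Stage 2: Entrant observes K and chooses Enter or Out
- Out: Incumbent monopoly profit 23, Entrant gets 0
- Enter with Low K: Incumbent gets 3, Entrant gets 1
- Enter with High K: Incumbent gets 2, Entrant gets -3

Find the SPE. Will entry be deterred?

SPE: (High, Enter|Low, Out|High); Entry deterred. Incumbent net profit = 9

Work:
After Low K: Entrant enters (1 > 0)
After High K: Entrant stays out (-3 < 0)
Incumbent: Low → 3−1=2, High → 23−14=9
Incumbent chooses High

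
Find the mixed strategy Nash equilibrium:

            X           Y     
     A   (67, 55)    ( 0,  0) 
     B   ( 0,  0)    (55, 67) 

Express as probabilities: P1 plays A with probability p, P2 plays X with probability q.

p = 0.5492, q = 0.4508

Work:
Find probabilities that make opponent indifferent:
P2 chooses q to make P1 indifferent between A and B
P1 chooses p to make P2 indifferent between X and Y
Mixed NE: P1 plays (A: 0.5492, B: 0.4508), P2 plays (X: 0.4508, Y: 0.5492)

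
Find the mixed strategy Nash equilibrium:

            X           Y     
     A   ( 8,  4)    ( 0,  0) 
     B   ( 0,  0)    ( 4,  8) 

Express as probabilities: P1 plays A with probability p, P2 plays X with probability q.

p = 0.6667, q = 0.3333

Work:
Find probabilities that make opponent indifferent:
P2 chooses q to make P1 indifferent between A and B
P1 chooses p to make P2 indifferent between X and Y
Mixed NE: P1 plays (A: 0.6667, B: 0.3333), P2 plays (X: 0.3333, Y: 0.6667)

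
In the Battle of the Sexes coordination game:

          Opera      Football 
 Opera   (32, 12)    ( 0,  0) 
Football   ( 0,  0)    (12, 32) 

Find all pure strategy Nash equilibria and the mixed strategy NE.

Pure NE: (Opera, Opera) and (Football, Football); Mixed NE: p = 0.7273, q = 0.2727

Work:
Check pure NE:
(Opera, Opera): (32, 12) - no unilateral deviation beneficial
(Football, Football): (12, 32) - no unilateral deviation beneficial
Mixed NE: P1 plays Opera with p = 0.7273, P2 plays Opera with q = 0.2727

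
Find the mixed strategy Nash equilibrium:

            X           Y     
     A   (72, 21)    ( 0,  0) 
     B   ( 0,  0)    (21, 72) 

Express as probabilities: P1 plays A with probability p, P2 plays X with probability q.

p = 0.7742, q = 0.2258

Work:
Find probabilities that make opponent indifferent:
P2 chooses q to make P1 indifferent between A and B
P1 chooses p to make P2 indifferent between X and Y
Mixed NE: P1 plays (A: 0.7742, B: 0.2258), P2 plays (X: 0.2258, Y: 0.7742)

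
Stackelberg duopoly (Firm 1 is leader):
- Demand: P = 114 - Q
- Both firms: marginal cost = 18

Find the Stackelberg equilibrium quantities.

q₁* (leader) = 48.0, q₂* (follower) = 24.0

Work:
Follower's reaction: q₂ = (a - c - q₁)/2
Leader substitutes: π₁ = q₁·(a - q₁ - (a-c-q₁)/2 - c)
FOC: q₁* = (114 - 18)/2 = 48.00
Then: q₂* = (114 - 18 - 48.0)/2 = 24.00
Leader has first-mover advantage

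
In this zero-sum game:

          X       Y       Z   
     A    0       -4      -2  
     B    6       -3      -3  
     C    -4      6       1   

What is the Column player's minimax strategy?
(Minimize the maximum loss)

Column should play Z, value = 1

Work:
Column player minimizes Row's maximum payoff:
Column X: max payoff to Row = 6
Column Y: max payoff to Row = 6
Column Z: max payoff to Row = 1
Minimum is 1, achieved by column Z.
Minimax strategy: Z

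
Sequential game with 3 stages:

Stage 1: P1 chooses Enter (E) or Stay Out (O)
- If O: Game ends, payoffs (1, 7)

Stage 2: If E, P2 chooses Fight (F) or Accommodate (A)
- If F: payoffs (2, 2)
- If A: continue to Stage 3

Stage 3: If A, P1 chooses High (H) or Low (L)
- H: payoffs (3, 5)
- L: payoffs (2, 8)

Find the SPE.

SPE: (E, A, H); Outcome (3, 5)

Work:
Stage 3: P1 chooses H (3 vs 2)
Stage 2: P2: F->2, A->5 (anticipating H). Choose A
Stage 1: P1: O->1, E->3 (anticipating A, H). Choose E
SPE path: E -> A -> H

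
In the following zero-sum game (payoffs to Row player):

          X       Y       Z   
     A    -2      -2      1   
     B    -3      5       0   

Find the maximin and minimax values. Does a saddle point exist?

Maximin = -2, Minimax = -2, Saddle: True

Work:
Row minimums: [-2, -3] → maximin = -2
Column maximums: [-2, 5, 1] → minimax = -2
Saddle point exists! Game value = -2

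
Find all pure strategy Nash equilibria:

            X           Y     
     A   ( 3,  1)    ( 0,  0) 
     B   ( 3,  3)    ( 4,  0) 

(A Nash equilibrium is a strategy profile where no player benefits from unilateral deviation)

Nash equilibrium: (A, X), (B, X)

Work:
Best responses:
  P1 vs X: payoffs [3, 3] → best response A/B (payoff 3)
  P1 vs Y: payoffs [0, 4] → best response B (payoff 4)
  P2 vs A: payoffs [1, 0] → best response X (payoff 1)
  P2 vs B: payoffs [3, 0] → best response X (payoff 3)
Mutual best responses: (A,X), (B,X) → Nash equilibria.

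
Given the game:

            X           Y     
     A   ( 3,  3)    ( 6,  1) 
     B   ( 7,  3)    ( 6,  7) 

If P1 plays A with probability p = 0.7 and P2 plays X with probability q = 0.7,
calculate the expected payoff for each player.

E[P1] = 4.74, E[P2] = 2.94

Work:
E[P1] = p·q·π₁(A,X) + p·(1-q)·π₁(A,Y) + (1-p)·q·π₁(B,X) + (1-p)·(1-q)·π₁(B,Y)
= 0.7·0.7·3 + 0.7·0.3·6 + 0.3·0.7·7 + 0.3·0.3·6
= 4.74

E[P2] = 2.94 (similar calculation)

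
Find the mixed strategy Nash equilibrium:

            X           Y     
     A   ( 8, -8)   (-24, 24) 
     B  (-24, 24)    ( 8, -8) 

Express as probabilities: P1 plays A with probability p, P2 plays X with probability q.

p = 0.5, q = 0.5

Work:
Find probabilities that make opponent indifferent:
P2 chooses q to make P1 indifferent between A and B
P1 chooses p to make P2 indifferent between X and Y
Mixed NE: P1 plays (A: 0.5, B: 0.5), P2 plays (X: 0.5, Y: 0.5)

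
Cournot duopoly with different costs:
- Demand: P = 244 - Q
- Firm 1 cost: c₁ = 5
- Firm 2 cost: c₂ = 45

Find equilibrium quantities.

q₁* = 93.0, q₂* = 53.0

Work:
Reaction: q₁ = (244 - 5 - q₂)/2
Reaction: q₂ = (244 - 45 - q₁)/2
Solve simultaneously:
q₁* = (244 - 2×5 + 45)/3 = 93.0
q₂* = (244 - 2×45 + 5)/3 = 53.0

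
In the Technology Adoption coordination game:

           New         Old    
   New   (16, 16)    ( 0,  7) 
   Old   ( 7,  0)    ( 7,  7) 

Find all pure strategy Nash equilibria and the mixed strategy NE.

Pure NE: (New, New) and (Old, Old); Mixed NE: p = 0.4375, q = 0.4375

Work:
Check pure NE:
(New, New): (16, 16) - no unilateral deviation beneficial
(Old, Old): (7, 7) - no unilateral deviation beneficial
Mixed NE: P1 plays New with p = 0.4375, P2 plays New with q = 0.4375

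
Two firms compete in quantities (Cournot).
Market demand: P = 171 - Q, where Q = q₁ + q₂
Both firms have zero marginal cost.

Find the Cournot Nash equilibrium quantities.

q₁* = q₂* = 57.0; P* = 57.0

Work:
Profit: π_i = P·q_i = (a - q_i - q_j)·q_i
FOC: ∂π_i/∂q_i = a - 2q_i - q_j = 0
Reaction function: q_i = (171 - q_j)/2
Symmetry: q* = 171/3 = 57.0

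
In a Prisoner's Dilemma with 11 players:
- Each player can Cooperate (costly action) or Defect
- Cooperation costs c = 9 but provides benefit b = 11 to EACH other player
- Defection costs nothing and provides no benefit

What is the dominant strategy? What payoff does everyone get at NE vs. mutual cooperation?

Dominant: Defect; NE payoff = 0; Coop payoff = 101

Work:
Defect dominates (saves cost c = 9, benefit to others is external)
NE: All defect → everyone gets 0
If all cooperate: each receives (10)×11 - 9 = 101
Social dilemma: 101 > 0 but NE gives 0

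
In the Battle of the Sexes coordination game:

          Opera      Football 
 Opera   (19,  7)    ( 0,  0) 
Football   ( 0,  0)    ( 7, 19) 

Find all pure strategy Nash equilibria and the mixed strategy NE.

Pure NE: (Opera, Opera) and (Football, Football); Mixed NE: p = 0.7308, q = 0.2692

Work:
Check pure NE:
(Opera, Opera): (19, 7) - no unilateral deviation beneficial
(Football, Football): (7, 19) - no unilateral deviation beneficial
Mixed NE: P1 plays Opera with p = 0.7308, P2 plays Opera with q = 0.2692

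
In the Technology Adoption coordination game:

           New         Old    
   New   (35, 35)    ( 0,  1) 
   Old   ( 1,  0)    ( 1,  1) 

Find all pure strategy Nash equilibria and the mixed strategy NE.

Pure NE: (New, New) and (Old, Old); Mixed NE: p = 0.0286, q = 0.0286

Work:
Check pure NE:
(New, New): (35, 35) - no unilateral deviation beneficial
(Old, Old): (1, 1) - no unilateral deviation beneficial
Mixed NE: P1 plays New with p = 0.0286, P2 plays New with q = 0.0286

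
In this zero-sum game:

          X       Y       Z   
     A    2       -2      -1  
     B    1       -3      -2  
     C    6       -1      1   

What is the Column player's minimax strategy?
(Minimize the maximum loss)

Column should play Y, value = -1

Work:
Column player minimizes Row's maximum payoff:
Column X: max payoff to Row = 6
Column Y: max payoff to Row = -1
Column Z: max payoff to Row = 1
Minimum is -1, achieved by column Y.
Minimax strategy: Y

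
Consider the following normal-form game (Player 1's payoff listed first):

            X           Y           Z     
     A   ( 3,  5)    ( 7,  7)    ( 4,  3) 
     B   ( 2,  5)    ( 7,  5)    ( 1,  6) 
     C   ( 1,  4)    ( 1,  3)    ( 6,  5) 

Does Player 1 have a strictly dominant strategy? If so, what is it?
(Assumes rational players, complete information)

No strictly dominant strategy exists for Player 1

Work:
A strategy strictly dominates another if it gives a strictly higher payoff against every opponent action. Compare each pair of P1's strategies column-by-column:
  A vs B: [3 vs 2, 7 vs 7, 4 vs 1] → A does not strictly dominate B (column Y: 7 ≤ 7)
  A vs C: [3 vs 1, 7 vs 1, 4 vs 6] → A does not strictly dominate C (column Z: 4 ≤ 6)
  B vs A: [2 vs 3, 7 vs 7, 1 vs 4] → B does not strictly dominate A (column X: 2 ≤ 3)
  B vs C: [2 vs 1, 7 vs 1, 1 vs 6] → B does not strictly dominate C (column Z: 1 ≤ 6)
  C vs A: [1 vs 3, 1 vs 7, 6 vs 4] → C does not strictly dominate A (column X: 1 ≤ 3)
  C vs B: [1 vs 2, 1 vs 7, 6 vs 1] → C does not strictly dominate B (column X: 1 ≤ 2)
No single strategy strictly dominates all others → no strictly dominant strategy.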